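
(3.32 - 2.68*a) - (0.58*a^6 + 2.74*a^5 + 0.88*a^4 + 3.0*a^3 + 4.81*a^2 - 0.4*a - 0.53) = -0.58*a^6 - 2.74*a^5 - 0.88*a^4 - 3.0*a^3 - 4.81*a^2 - 2.28*a + 3.85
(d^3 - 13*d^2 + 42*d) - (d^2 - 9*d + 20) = d^3 - 14*d^2 + 51*d - 20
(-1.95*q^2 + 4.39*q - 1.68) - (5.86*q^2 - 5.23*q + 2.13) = -7.81*q^2 + 9.62*q - 3.81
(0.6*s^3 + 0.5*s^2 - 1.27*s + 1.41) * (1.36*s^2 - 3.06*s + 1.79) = 0.816*s^5 - 1.156*s^4 - 2.1832*s^3 + 6.6988*s^2 - 6.5879*s + 2.5239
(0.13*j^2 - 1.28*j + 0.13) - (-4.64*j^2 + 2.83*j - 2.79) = 4.77*j^2 - 4.11*j + 2.92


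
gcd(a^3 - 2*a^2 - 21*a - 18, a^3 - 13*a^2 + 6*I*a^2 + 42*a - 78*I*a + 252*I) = a - 6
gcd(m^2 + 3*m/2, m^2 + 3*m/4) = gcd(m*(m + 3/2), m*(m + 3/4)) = m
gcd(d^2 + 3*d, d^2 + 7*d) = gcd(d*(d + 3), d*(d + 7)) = d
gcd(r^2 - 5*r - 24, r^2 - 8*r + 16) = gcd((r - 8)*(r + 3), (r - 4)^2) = 1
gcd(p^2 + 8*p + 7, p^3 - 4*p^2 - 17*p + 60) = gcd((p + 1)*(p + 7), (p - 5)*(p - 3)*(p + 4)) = 1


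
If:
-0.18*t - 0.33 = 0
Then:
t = -1.83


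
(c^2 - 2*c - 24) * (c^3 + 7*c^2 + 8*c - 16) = c^5 + 5*c^4 - 30*c^3 - 200*c^2 - 160*c + 384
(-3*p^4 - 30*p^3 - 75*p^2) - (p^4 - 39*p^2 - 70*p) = -4*p^4 - 30*p^3 - 36*p^2 + 70*p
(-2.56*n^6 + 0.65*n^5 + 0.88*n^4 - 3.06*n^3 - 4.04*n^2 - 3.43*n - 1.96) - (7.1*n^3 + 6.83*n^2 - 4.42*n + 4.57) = -2.56*n^6 + 0.65*n^5 + 0.88*n^4 - 10.16*n^3 - 10.87*n^2 + 0.99*n - 6.53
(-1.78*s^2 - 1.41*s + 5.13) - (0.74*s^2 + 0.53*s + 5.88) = -2.52*s^2 - 1.94*s - 0.75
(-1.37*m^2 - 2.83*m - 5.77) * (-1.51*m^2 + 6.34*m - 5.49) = 2.0687*m^4 - 4.4125*m^3 - 1.7082*m^2 - 21.0451*m + 31.6773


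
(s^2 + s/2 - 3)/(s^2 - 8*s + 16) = (s^2 + s/2 - 3)/(s^2 - 8*s + 16)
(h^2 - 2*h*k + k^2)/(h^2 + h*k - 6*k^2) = (h^2 - 2*h*k + k^2)/(h^2 + h*k - 6*k^2)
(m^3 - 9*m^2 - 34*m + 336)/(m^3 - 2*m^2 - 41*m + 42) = (m - 8)/(m - 1)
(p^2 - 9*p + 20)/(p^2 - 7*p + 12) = (p - 5)/(p - 3)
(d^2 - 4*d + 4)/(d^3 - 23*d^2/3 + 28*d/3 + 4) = 3*(d - 2)/(3*d^2 - 17*d - 6)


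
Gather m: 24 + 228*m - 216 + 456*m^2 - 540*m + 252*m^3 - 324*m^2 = 252*m^3 + 132*m^2 - 312*m - 192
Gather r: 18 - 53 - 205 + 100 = -140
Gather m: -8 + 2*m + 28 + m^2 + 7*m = m^2 + 9*m + 20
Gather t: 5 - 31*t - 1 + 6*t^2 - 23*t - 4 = 6*t^2 - 54*t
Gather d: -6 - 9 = -15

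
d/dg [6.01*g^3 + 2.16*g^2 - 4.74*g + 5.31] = 18.03*g^2 + 4.32*g - 4.74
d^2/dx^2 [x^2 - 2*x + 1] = 2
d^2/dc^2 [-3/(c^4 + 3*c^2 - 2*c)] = 6*(3*c*(2*c^2 + 1)*(c^3 + 3*c - 2) - 4*(2*c^3 + 3*c - 1)^2)/(c^3*(c^3 + 3*c - 2)^3)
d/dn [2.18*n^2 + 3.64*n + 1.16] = 4.36*n + 3.64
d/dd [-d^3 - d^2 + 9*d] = -3*d^2 - 2*d + 9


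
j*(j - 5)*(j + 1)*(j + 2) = j^4 - 2*j^3 - 13*j^2 - 10*j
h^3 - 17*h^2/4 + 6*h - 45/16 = (h - 3/2)^2*(h - 5/4)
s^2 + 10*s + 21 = (s + 3)*(s + 7)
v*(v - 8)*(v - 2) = v^3 - 10*v^2 + 16*v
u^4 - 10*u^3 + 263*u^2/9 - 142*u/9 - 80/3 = (u - 5)*(u - 3)*(u - 8/3)*(u + 2/3)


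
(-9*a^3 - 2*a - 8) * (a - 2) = -9*a^4 + 18*a^3 - 2*a^2 - 4*a + 16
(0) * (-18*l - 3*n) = 0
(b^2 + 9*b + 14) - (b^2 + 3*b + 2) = 6*b + 12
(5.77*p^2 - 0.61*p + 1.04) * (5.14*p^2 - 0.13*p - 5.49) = 29.6578*p^4 - 3.8855*p^3 - 26.2524*p^2 + 3.2137*p - 5.7096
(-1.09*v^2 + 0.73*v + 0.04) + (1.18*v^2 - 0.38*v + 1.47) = 0.0899999999999999*v^2 + 0.35*v + 1.51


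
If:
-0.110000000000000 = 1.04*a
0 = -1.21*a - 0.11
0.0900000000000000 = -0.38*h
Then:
No Solution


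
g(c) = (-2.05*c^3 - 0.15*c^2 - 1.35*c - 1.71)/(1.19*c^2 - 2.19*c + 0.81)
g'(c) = (2.19 - 2.38*c)*(-2.05*c^3 - 0.15*c^2 - 1.35*c - 1.71)/(1.19*c^2 - 2.19*c + 0.81)^2 + (-6.15*c^2 - 0.3*c - 1.35)/(1.19*c^2 - 2.19*c + 0.81) = (-2.4395*c^4 + 8.979*c^3 - 3.0465*c^2 + 3.8268*c - 4.8384)/(1.4161*c^4 - 5.2122*c^3 + 6.7239*c^2 - 3.5478*c + 0.6561)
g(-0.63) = -0.15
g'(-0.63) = -1.56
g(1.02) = 29.18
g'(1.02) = 80.69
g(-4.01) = 4.65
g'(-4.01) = -1.55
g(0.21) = -5.02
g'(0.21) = -25.24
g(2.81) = -12.87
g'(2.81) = 1.77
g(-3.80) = 4.32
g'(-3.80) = -1.54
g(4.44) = -13.07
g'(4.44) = -0.99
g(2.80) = -12.89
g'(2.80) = 1.82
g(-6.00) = 7.81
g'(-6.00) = -1.62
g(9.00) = -19.62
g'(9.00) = -1.61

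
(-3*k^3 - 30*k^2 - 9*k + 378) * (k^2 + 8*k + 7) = -3*k^5 - 54*k^4 - 270*k^3 + 96*k^2 + 2961*k + 2646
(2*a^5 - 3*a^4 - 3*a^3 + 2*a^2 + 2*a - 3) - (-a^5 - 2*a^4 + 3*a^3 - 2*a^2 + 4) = 3*a^5 - a^4 - 6*a^3 + 4*a^2 + 2*a - 7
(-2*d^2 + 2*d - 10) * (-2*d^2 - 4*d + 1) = 4*d^4 + 4*d^3 + 10*d^2 + 42*d - 10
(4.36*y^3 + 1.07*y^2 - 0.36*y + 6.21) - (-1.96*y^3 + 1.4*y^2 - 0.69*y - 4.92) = 6.32*y^3 - 0.33*y^2 + 0.33*y + 11.13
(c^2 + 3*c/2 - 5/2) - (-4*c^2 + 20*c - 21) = 5*c^2 - 37*c/2 + 37/2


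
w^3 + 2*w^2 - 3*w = w*(w - 1)*(w + 3)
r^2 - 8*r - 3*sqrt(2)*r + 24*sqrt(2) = (r - 8)*(r - 3*sqrt(2))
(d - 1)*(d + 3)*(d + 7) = d^3 + 9*d^2 + 11*d - 21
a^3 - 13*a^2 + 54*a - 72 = (a - 6)*(a - 4)*(a - 3)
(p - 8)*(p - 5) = p^2 - 13*p + 40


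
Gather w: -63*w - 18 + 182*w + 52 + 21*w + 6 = 140*w + 40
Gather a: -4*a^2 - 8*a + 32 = -4*a^2 - 8*a + 32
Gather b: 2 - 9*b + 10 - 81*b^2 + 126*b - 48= -81*b^2 + 117*b - 36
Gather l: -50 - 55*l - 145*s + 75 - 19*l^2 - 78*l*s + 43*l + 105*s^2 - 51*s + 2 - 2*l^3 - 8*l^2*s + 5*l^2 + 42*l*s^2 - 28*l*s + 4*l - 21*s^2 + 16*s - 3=-2*l^3 + l^2*(-8*s - 14) + l*(42*s^2 - 106*s - 8) + 84*s^2 - 180*s + 24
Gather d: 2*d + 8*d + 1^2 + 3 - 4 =10*d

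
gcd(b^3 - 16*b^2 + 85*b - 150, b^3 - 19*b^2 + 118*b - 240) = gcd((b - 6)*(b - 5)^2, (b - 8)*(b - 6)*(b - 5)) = b^2 - 11*b + 30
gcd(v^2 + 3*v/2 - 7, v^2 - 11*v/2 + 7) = v - 2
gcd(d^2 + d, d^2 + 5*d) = d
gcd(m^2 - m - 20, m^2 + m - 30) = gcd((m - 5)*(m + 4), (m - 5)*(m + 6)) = m - 5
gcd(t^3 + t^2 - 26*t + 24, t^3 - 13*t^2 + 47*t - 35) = t - 1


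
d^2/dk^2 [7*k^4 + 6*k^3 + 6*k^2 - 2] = 84*k^2 + 36*k + 12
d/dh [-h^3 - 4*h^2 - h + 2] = -3*h^2 - 8*h - 1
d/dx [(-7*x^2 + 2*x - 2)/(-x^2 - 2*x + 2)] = 16*x*(x - 2)/(x^4 + 4*x^3 - 8*x + 4)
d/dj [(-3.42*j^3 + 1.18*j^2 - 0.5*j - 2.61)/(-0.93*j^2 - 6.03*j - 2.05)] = (3.1806*j^4 + 41.2452*j^3 + 13.4526*j^2 - 9.6926*j - 14.7133)/(0.8649*j^4 + 11.2158*j^3 + 40.1739*j^2 + 24.723*j + 4.2025)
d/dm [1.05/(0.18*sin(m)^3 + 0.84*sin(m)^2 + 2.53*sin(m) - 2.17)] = (-1.764*sin(m) + 0.2835*cos(2*m) - 2.94)*cos(m)/(0.18*sin(m)^3 + 0.84*sin(m)^2 + 2.53*sin(m) - 2.17)^2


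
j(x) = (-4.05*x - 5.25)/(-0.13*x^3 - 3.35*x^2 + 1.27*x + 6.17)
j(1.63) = 9.69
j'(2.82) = -0.68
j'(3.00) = -0.52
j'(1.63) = -81.30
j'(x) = (-4.05*x - 5.25)*(0.39*x^2 + 6.7*x - 1.27)/(-0.13*x^3 - 3.35*x^2 + 1.27*x + 6.17)^2 - 4.05/(-0.13*x^3 - 3.35*x^2 + 1.27*x + 6.17)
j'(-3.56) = -0.04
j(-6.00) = -0.20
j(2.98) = 0.75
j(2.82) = 0.84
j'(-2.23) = -0.04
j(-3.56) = -0.26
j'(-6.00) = -0.02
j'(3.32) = -0.35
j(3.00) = 0.73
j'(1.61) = -117.15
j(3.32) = 0.60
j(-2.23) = -0.32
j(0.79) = -1.68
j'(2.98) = -0.54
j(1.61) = 11.64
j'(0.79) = -2.24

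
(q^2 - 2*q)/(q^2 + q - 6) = q/(q + 3)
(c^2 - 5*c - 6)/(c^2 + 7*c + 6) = (c - 6)/(c + 6)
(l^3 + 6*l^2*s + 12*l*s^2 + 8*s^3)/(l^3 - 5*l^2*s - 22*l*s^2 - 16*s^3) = (-l^2 - 4*l*s - 4*s^2)/(-l^2 + 7*l*s + 8*s^2)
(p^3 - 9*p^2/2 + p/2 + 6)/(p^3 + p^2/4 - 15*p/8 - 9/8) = 4*(p - 4)/(4*p + 3)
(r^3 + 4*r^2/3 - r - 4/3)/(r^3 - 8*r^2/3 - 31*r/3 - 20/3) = (r - 1)/(r - 5)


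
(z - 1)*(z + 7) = z^2 + 6*z - 7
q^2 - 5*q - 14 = (q - 7)*(q + 2)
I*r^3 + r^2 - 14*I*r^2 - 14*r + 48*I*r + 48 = (r - 8)*(r - 6)*(I*r + 1)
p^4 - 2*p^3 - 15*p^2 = p^2*(p - 5)*(p + 3)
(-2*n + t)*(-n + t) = 2*n^2 - 3*n*t + t^2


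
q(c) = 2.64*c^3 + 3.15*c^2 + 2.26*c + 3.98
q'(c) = 7.92*c^2 + 6.3*c + 2.26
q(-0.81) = 2.81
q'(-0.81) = 2.35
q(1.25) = 16.88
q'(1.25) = 22.51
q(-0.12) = 3.75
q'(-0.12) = 1.62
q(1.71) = 30.26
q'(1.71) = 36.19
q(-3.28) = -62.70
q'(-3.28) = 66.80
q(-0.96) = 2.38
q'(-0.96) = 3.51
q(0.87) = 10.07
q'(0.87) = 13.74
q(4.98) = 419.41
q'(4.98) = 230.05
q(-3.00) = -45.73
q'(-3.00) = 54.64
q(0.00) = 3.98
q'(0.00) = 2.26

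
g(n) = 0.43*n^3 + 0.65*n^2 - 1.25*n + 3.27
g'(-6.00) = 37.39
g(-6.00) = -58.71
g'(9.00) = 114.94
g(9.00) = 358.14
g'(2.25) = 8.21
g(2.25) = 8.65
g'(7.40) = 79.01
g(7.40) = 203.86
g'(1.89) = 5.82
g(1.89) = 6.13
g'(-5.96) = 36.82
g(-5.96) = -57.23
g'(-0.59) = -1.57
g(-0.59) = 4.15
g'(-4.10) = 15.10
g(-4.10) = -10.31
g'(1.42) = 3.20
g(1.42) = 4.04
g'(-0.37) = -1.55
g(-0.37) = 3.80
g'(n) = 1.29*n^2 + 1.3*n - 1.25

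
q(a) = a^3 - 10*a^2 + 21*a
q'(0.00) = 21.00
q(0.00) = 0.00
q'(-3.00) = 108.00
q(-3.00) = -180.00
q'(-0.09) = 22.82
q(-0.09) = -1.97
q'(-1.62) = 61.27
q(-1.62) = -64.52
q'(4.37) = -9.11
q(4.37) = -15.75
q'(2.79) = -11.45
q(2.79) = 2.47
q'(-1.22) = 49.87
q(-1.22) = -42.32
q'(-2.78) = 99.79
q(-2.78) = -157.15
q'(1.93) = -6.43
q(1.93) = 10.47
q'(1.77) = -5.00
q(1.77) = 11.39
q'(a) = 3*a^2 - 20*a + 21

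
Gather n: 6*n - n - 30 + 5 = 5*n - 25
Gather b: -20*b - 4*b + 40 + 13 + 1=54 - 24*b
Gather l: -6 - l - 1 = -l - 7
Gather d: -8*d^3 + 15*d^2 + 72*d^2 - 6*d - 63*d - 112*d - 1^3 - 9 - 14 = -8*d^3 + 87*d^2 - 181*d - 24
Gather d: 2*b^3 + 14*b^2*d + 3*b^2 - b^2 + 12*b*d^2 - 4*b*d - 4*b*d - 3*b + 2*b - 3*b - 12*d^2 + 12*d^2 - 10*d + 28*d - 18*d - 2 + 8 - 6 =2*b^3 + 2*b^2 + 12*b*d^2 - 4*b + d*(14*b^2 - 8*b)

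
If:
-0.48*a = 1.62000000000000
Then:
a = -3.38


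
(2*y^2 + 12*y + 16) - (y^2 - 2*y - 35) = y^2 + 14*y + 51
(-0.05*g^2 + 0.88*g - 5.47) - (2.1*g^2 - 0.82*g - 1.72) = -2.15*g^2 + 1.7*g - 3.75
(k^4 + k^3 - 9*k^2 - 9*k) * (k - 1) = k^5 - 10*k^3 + 9*k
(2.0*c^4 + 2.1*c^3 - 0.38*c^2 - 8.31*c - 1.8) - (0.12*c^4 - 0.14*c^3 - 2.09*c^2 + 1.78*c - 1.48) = 1.88*c^4 + 2.24*c^3 + 1.71*c^2 - 10.09*c - 0.32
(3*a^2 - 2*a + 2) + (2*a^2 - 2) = 5*a^2 - 2*a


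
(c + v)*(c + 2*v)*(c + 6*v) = c^3 + 9*c^2*v + 20*c*v^2 + 12*v^3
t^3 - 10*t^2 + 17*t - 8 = (t - 8)*(t - 1)^2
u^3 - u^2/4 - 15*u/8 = u*(u - 3/2)*(u + 5/4)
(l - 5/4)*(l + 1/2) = l^2 - 3*l/4 - 5/8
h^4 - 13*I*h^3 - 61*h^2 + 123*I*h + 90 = (h - 5*I)*(h - 3*I)^2*(h - 2*I)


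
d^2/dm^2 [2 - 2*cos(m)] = 2*cos(m)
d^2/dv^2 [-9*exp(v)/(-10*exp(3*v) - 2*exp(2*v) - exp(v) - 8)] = 9*(2*(30*exp(2*v) + 4*exp(v) + 1)^2*exp(2*v) - (150*exp(2*v) + 16*exp(v) + 3)*(10*exp(3*v) + 2*exp(2*v) + exp(v) + 8)*exp(v) + (10*exp(3*v) + 2*exp(2*v) + exp(v) + 8)^2)*exp(v)/(10*exp(3*v) + 2*exp(2*v) + exp(v) + 8)^3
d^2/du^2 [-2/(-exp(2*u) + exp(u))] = -(2*(exp(u) - 1)*(4*exp(u) - 1) - 4*(2*exp(u) - 1)^2)*exp(-u)/(exp(u) - 1)^3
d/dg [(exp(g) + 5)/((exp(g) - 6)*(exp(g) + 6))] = (-exp(2*g) - 10*exp(g) - 36)*exp(g)/(exp(4*g) - 72*exp(2*g) + 1296)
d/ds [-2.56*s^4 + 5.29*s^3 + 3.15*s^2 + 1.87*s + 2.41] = -10.24*s^3 + 15.87*s^2 + 6.3*s + 1.87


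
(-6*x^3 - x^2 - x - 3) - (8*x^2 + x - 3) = -6*x^3 - 9*x^2 - 2*x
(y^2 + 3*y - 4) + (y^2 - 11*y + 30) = 2*y^2 - 8*y + 26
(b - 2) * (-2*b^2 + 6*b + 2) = -2*b^3 + 10*b^2 - 10*b - 4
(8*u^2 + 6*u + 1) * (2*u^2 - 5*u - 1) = 16*u^4 - 28*u^3 - 36*u^2 - 11*u - 1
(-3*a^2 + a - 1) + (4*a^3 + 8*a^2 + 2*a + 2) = 4*a^3 + 5*a^2 + 3*a + 1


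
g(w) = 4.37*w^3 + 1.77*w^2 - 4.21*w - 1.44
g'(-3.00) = 103.16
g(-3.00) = -90.87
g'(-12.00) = 1841.15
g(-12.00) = -7247.40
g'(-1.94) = 38.26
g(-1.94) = -18.52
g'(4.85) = 321.34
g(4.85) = 518.32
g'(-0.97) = 4.69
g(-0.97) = 0.32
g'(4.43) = 268.75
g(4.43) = 394.57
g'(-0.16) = -4.44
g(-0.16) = -0.74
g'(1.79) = 44.13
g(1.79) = 21.76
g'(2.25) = 70.12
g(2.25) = 47.83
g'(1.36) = 24.85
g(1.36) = 7.10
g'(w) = 13.11*w^2 + 3.54*w - 4.21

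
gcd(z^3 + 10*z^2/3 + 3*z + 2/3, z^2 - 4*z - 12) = z + 2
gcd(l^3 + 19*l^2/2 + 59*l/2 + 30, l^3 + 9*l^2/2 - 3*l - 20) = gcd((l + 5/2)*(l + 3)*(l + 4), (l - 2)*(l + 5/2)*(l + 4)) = l^2 + 13*l/2 + 10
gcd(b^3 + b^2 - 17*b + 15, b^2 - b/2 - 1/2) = b - 1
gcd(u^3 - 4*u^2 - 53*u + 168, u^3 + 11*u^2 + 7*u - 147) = u^2 + 4*u - 21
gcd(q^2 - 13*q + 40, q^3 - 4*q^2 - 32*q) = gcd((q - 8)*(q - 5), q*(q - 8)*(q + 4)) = q - 8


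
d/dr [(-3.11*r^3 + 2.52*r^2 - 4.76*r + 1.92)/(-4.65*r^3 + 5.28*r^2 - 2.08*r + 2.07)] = (-4.70280000000001*r^4 - 31.3304*r^3 + 27.3621*r^2 - 9.8424*r - 5.8596)/(21.6225*r^6 - 49.104*r^5 + 47.2224*r^4 - 41.2158*r^3 + 26.1856*r^2 - 8.6112*r + 4.2849)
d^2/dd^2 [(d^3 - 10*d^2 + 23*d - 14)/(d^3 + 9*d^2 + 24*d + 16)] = 2*(-19*d^4 + 149*d^3 + 273*d^2 - 553*d - 1090)/(d^7 + 19*d^6 + 147*d^5 + 593*d^4 + 1328*d^3 + 1632*d^2 + 1024*d + 256)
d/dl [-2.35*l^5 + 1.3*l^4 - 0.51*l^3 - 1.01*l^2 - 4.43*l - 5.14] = -11.75*l^4 + 5.2*l^3 - 1.53*l^2 - 2.02*l - 4.43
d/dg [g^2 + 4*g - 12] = 2*g + 4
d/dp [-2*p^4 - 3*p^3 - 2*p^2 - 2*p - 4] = -8*p^3 - 9*p^2 - 4*p - 2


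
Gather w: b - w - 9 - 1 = b - w - 10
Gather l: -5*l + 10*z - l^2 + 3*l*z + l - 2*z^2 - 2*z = -l^2 + l*(3*z - 4) - 2*z^2 + 8*z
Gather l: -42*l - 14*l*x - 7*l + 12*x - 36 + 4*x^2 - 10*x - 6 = l*(-14*x - 49) + 4*x^2 + 2*x - 42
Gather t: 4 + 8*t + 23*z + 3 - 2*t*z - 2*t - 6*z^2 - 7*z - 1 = t*(6 - 2*z) - 6*z^2 + 16*z + 6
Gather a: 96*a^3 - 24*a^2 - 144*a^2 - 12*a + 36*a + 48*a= 96*a^3 - 168*a^2 + 72*a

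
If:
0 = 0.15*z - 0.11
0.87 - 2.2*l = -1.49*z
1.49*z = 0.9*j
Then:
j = 1.21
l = 0.89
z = 0.73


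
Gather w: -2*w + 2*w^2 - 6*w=2*w^2 - 8*w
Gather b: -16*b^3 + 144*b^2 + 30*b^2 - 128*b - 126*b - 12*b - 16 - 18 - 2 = -16*b^3 + 174*b^2 - 266*b - 36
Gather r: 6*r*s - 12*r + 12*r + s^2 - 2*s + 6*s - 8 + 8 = 6*r*s + s^2 + 4*s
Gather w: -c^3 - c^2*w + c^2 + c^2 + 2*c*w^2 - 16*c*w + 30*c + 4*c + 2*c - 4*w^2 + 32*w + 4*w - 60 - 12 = -c^3 + 2*c^2 + 36*c + w^2*(2*c - 4) + w*(-c^2 - 16*c + 36) - 72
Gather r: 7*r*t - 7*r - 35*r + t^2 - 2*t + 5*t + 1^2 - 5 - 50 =r*(7*t - 42) + t^2 + 3*t - 54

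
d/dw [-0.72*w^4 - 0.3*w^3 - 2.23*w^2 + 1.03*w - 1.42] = -2.88*w^3 - 0.9*w^2 - 4.46*w + 1.03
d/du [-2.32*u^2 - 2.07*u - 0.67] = -4.64*u - 2.07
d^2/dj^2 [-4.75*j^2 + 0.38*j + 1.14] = -9.50000000000000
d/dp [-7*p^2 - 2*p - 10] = -14*p - 2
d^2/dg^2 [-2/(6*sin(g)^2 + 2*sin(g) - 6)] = (36*sin(g)^4 + 9*sin(g)^3 - 17*sin(g)^2 - 15*sin(g) - 20)/(sin(g) - 3*cos(g)^2)^3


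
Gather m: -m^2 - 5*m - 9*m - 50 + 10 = -m^2 - 14*m - 40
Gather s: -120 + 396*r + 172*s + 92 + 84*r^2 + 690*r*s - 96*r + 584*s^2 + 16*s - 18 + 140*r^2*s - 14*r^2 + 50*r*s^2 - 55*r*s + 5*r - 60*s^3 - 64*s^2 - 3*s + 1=70*r^2 + 305*r - 60*s^3 + s^2*(50*r + 520) + s*(140*r^2 + 635*r + 185) - 45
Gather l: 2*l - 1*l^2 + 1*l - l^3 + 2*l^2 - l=-l^3 + l^2 + 2*l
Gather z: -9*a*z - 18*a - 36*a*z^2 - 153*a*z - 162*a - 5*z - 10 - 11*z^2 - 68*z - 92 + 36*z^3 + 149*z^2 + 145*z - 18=-180*a + 36*z^3 + z^2*(138 - 36*a) + z*(72 - 162*a) - 120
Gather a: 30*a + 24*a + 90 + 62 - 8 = 54*a + 144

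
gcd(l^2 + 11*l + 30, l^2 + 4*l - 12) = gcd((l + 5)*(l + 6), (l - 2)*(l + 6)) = l + 6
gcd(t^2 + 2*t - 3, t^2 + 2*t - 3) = t^2 + 2*t - 3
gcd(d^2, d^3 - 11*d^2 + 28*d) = d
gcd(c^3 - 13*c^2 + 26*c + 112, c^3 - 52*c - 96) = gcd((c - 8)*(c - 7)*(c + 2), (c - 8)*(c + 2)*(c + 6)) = c^2 - 6*c - 16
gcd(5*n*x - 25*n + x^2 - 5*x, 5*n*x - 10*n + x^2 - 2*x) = 5*n + x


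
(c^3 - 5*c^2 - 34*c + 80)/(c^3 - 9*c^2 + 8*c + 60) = (c^3 - 5*c^2 - 34*c + 80)/(c^3 - 9*c^2 + 8*c + 60)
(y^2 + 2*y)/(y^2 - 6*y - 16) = y/(y - 8)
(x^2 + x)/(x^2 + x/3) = 3*(x + 1)/(3*x + 1)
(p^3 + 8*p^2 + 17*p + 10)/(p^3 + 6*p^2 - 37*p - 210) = (p^2 + 3*p + 2)/(p^2 + p - 42)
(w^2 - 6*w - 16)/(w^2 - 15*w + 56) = (w + 2)/(w - 7)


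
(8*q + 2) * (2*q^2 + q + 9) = 16*q^3 + 12*q^2 + 74*q + 18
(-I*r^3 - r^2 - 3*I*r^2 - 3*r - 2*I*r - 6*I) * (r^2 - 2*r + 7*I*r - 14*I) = -I*r^5 + 6*r^4 - I*r^4 + 6*r^3 - 3*I*r^3 - 22*r^2 - 9*I*r^2 + 14*r + 54*I*r - 84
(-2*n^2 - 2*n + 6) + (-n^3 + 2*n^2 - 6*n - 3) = -n^3 - 8*n + 3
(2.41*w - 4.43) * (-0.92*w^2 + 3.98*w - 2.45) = -2.2172*w^3 + 13.6674*w^2 - 23.5359*w + 10.8535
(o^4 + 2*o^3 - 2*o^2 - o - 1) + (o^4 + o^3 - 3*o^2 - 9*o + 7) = 2*o^4 + 3*o^3 - 5*o^2 - 10*o + 6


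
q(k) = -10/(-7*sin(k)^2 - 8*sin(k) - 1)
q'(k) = -10*(14*sin(k)*cos(k) + 8*cos(k))/(-7*sin(k)^2 - 8*sin(k) - 1)^2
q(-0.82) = -9.03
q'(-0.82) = 12.44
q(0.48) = 1.62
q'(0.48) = -3.35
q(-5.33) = 0.82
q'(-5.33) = -0.76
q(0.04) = 7.51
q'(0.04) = -48.27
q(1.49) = 0.63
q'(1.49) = -0.07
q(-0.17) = -65.32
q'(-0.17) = -2367.90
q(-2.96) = -46.20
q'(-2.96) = 1148.53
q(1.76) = 0.64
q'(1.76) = 0.17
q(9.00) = 1.82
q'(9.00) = 4.17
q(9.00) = 1.82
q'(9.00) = 4.17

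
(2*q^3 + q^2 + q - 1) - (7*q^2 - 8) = 2*q^3 - 6*q^2 + q + 7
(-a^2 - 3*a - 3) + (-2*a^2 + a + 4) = -3*a^2 - 2*a + 1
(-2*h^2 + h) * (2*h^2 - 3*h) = -4*h^4 + 8*h^3 - 3*h^2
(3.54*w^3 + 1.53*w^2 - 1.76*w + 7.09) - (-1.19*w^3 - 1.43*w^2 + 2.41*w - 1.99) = 4.73*w^3 + 2.96*w^2 - 4.17*w + 9.08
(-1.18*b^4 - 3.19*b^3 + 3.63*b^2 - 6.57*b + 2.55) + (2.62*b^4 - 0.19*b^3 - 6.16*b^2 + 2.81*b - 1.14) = 1.44*b^4 - 3.38*b^3 - 2.53*b^2 - 3.76*b + 1.41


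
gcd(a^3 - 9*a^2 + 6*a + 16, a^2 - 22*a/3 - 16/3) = a - 8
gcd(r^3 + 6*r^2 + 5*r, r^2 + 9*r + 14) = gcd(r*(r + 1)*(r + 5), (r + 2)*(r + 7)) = 1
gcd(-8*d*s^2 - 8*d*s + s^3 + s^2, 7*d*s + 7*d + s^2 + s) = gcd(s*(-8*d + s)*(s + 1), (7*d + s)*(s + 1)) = s + 1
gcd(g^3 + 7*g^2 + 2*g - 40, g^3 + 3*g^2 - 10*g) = g^2 + 3*g - 10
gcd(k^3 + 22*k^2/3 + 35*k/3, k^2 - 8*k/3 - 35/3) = k + 7/3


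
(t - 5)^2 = t^2 - 10*t + 25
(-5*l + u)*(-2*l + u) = 10*l^2 - 7*l*u + u^2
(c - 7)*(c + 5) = c^2 - 2*c - 35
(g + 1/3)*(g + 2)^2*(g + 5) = g^4 + 28*g^3/3 + 27*g^2 + 28*g + 20/3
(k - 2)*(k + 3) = k^2 + k - 6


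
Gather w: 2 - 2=0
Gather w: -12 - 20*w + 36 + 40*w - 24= 20*w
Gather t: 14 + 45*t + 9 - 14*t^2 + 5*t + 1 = -14*t^2 + 50*t + 24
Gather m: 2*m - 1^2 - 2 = 2*m - 3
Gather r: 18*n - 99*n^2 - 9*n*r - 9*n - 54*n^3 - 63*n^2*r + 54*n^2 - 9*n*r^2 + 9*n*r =-54*n^3 - 63*n^2*r - 45*n^2 - 9*n*r^2 + 9*n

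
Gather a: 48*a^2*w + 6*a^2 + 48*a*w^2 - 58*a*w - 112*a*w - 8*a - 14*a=a^2*(48*w + 6) + a*(48*w^2 - 170*w - 22)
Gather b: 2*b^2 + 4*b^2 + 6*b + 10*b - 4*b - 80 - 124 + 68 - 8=6*b^2 + 12*b - 144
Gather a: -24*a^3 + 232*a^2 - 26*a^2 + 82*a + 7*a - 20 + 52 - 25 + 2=-24*a^3 + 206*a^2 + 89*a + 9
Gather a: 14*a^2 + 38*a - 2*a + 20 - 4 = 14*a^2 + 36*a + 16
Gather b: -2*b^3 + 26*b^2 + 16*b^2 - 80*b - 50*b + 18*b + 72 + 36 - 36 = -2*b^3 + 42*b^2 - 112*b + 72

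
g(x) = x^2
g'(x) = 2*x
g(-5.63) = 31.70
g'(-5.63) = -11.26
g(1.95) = 3.80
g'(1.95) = 3.90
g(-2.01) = 4.04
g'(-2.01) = -4.02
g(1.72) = 2.96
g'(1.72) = 3.44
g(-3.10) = 9.61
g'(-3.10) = -6.20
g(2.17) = 4.71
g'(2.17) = 4.34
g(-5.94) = 35.28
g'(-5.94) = -11.88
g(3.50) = 12.25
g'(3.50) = 7.00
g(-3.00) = 9.00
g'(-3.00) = -6.00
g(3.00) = 9.00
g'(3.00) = 6.00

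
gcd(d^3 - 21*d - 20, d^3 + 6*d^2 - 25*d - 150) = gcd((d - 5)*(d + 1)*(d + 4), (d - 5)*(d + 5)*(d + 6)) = d - 5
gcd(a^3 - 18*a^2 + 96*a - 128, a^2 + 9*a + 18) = 1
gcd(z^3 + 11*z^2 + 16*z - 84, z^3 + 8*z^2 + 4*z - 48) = z^2 + 4*z - 12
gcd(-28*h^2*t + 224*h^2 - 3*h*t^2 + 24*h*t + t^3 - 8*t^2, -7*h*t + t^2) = -7*h + t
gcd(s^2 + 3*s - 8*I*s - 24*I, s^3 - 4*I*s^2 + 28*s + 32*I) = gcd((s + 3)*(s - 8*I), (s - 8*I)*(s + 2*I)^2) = s - 8*I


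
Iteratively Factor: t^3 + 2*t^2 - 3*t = (t - 1)*(t^2 + 3*t) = (t - 1)*(t + 3)*(t)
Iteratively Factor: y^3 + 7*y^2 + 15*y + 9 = (y + 3)*(y^2 + 4*y + 3) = (y + 3)^2*(y + 1)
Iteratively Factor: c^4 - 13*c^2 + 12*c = (c + 4)*(c^3 - 4*c^2 + 3*c) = (c - 1)*(c + 4)*(c^2 - 3*c) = c*(c - 1)*(c + 4)*(c - 3)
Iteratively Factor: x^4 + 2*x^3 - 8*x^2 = (x)*(x^3 + 2*x^2 - 8*x) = x*(x + 4)*(x^2 - 2*x) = x^2*(x + 4)*(x - 2)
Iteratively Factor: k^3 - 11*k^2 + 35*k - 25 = (k - 1)*(k^2 - 10*k + 25) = (k - 5)*(k - 1)*(k - 5)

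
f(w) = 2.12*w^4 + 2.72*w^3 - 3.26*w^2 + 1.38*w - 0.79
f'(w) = 8.48*w^3 + 8.16*w^2 - 6.52*w + 1.38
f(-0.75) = -4.14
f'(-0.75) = 7.28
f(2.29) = 76.24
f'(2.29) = 131.08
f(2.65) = 135.14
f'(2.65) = 199.22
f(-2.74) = 34.49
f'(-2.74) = -93.93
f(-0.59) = -3.04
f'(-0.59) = 6.33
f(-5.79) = 1736.56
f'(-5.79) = -1333.32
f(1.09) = 3.36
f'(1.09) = 14.95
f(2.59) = 123.57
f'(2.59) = 186.56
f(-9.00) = 11649.17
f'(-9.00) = -5460.90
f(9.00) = 15639.77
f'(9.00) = 6785.58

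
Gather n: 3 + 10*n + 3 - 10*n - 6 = 0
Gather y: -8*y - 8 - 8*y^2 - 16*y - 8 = -8*y^2 - 24*y - 16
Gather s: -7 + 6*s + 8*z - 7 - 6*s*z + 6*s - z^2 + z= s*(12 - 6*z) - z^2 + 9*z - 14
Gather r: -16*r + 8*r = -8*r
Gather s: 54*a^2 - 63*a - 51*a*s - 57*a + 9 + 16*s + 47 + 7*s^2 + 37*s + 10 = 54*a^2 - 120*a + 7*s^2 + s*(53 - 51*a) + 66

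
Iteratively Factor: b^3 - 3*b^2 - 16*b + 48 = (b - 4)*(b^2 + b - 12) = (b - 4)*(b - 3)*(b + 4)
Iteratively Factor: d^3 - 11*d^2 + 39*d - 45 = (d - 3)*(d^2 - 8*d + 15) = (d - 5)*(d - 3)*(d - 3)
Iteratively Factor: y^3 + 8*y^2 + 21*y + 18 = (y + 2)*(y^2 + 6*y + 9) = (y + 2)*(y + 3)*(y + 3)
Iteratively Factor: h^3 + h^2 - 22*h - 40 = (h + 4)*(h^2 - 3*h - 10) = (h - 5)*(h + 4)*(h + 2)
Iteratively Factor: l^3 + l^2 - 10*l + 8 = (l + 4)*(l^2 - 3*l + 2) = (l - 2)*(l + 4)*(l - 1)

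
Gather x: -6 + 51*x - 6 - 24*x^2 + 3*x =-24*x^2 + 54*x - 12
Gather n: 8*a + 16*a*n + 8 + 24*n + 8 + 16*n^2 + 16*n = 8*a + 16*n^2 + n*(16*a + 40) + 16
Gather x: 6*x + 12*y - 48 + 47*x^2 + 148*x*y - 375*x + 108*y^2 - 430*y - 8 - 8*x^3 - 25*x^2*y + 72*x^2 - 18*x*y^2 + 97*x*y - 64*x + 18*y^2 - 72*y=-8*x^3 + x^2*(119 - 25*y) + x*(-18*y^2 + 245*y - 433) + 126*y^2 - 490*y - 56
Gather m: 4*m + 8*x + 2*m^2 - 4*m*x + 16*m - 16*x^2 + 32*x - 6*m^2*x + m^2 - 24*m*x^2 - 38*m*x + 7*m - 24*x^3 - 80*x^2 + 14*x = m^2*(3 - 6*x) + m*(-24*x^2 - 42*x + 27) - 24*x^3 - 96*x^2 + 54*x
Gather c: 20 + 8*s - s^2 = -s^2 + 8*s + 20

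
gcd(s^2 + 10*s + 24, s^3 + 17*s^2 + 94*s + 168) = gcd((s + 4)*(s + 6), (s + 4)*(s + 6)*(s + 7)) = s^2 + 10*s + 24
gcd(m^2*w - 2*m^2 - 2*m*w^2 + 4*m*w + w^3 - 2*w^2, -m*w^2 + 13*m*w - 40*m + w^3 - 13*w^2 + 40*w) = -m + w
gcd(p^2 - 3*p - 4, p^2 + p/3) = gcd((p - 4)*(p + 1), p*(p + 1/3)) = 1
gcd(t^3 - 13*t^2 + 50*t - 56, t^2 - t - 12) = t - 4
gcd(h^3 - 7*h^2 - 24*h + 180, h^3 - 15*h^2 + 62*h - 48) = h - 6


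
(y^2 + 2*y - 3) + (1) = y^2 + 2*y - 2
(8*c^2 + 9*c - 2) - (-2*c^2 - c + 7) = 10*c^2 + 10*c - 9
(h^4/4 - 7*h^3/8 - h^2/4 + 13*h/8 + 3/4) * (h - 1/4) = h^5/4 - 15*h^4/16 - h^3/32 + 27*h^2/16 + 11*h/32 - 3/16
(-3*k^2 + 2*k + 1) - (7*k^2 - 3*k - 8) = -10*k^2 + 5*k + 9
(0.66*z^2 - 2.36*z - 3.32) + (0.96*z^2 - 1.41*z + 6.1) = 1.62*z^2 - 3.77*z + 2.78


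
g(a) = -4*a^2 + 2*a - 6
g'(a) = 2 - 8*a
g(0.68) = -6.49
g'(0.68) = -3.44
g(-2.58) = -37.79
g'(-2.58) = 22.64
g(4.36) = -73.32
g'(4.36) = -32.88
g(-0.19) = -6.52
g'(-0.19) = 3.52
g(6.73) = -173.71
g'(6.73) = -51.84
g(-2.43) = -34.48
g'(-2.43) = 21.44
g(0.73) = -6.67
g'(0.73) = -3.84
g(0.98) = -7.88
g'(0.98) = -5.84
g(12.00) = -558.00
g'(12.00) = -94.00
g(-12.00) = -606.00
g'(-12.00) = 98.00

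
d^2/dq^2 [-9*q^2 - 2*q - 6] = -18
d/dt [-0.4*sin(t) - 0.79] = -0.4*cos(t)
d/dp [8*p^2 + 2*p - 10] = 16*p + 2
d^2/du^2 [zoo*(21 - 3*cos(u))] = zoo*cos(u)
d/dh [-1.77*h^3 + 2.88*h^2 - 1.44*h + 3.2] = -5.31*h^2 + 5.76*h - 1.44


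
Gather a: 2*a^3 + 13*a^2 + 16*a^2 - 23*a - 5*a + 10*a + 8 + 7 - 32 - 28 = 2*a^3 + 29*a^2 - 18*a - 45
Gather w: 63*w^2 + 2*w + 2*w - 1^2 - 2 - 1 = 63*w^2 + 4*w - 4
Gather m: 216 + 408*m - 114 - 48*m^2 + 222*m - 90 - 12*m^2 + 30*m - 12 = -60*m^2 + 660*m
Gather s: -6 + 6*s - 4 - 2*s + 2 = 4*s - 8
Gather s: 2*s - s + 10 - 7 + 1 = s + 4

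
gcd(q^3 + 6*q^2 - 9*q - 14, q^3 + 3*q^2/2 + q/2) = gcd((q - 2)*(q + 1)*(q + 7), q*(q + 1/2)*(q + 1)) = q + 1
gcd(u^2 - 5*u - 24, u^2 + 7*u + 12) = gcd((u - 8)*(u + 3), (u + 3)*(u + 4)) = u + 3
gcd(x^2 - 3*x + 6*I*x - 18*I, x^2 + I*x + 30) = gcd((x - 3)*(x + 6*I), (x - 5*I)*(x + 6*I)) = x + 6*I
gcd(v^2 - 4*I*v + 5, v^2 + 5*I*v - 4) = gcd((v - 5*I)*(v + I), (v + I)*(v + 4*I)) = v + I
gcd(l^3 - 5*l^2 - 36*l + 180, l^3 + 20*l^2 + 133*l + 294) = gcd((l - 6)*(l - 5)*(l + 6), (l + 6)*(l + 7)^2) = l + 6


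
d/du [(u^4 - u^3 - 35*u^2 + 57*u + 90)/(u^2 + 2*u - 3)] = (2*u^5 + 5*u^4 - 16*u^3 - 118*u^2 + 30*u - 351)/(u^4 + 4*u^3 - 2*u^2 - 12*u + 9)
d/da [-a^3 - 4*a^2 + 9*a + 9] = -3*a^2 - 8*a + 9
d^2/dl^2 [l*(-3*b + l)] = 2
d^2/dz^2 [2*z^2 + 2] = 4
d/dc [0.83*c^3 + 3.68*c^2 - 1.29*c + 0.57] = 2.49*c^2 + 7.36*c - 1.29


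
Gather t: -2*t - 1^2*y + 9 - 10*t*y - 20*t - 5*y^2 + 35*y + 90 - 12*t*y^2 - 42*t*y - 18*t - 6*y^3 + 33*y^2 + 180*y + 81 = t*(-12*y^2 - 52*y - 40) - 6*y^3 + 28*y^2 + 214*y + 180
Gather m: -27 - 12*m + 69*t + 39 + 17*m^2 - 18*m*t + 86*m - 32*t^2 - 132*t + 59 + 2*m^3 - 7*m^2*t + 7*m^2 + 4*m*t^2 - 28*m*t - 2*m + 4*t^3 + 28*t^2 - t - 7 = 2*m^3 + m^2*(24 - 7*t) + m*(4*t^2 - 46*t + 72) + 4*t^3 - 4*t^2 - 64*t + 64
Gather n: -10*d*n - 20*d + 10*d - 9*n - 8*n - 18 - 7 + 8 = -10*d + n*(-10*d - 17) - 17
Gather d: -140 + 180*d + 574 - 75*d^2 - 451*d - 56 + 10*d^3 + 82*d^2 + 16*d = 10*d^3 + 7*d^2 - 255*d + 378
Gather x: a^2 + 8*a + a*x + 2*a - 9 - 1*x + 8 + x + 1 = a^2 + a*x + 10*a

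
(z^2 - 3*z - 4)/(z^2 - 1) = (z - 4)/(z - 1)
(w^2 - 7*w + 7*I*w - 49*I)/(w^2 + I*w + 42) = (w - 7)/(w - 6*I)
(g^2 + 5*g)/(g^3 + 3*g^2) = (g + 5)/(g*(g + 3))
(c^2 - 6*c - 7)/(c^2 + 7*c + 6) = (c - 7)/(c + 6)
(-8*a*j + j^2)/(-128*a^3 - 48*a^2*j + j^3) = j/(16*a^2 + 8*a*j + j^2)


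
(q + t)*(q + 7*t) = q^2 + 8*q*t + 7*t^2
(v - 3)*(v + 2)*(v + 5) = v^3 + 4*v^2 - 11*v - 30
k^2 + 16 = (k - 4*I)*(k + 4*I)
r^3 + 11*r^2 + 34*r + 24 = (r + 1)*(r + 4)*(r + 6)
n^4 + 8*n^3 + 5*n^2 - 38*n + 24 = (n - 1)^2*(n + 4)*(n + 6)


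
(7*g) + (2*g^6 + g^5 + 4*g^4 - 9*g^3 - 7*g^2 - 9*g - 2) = 2*g^6 + g^5 + 4*g^4 - 9*g^3 - 7*g^2 - 2*g - 2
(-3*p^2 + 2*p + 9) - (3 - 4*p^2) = p^2 + 2*p + 6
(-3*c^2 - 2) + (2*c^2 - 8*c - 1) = -c^2 - 8*c - 3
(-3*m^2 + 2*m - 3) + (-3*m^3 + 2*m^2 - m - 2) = -3*m^3 - m^2 + m - 5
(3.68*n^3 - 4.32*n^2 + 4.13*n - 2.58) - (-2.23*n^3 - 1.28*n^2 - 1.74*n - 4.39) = 5.91*n^3 - 3.04*n^2 + 5.87*n + 1.81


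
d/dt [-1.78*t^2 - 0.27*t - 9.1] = -3.56*t - 0.27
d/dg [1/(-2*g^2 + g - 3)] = (4*g - 1)/(2*g^2 - g + 3)^2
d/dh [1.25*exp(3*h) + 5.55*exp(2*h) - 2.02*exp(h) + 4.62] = (3.75*exp(2*h) + 11.1*exp(h) - 2.02)*exp(h)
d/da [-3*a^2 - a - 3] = -6*a - 1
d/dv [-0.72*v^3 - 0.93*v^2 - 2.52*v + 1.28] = -2.16*v^2 - 1.86*v - 2.52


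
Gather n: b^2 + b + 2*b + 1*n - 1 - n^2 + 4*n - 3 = b^2 + 3*b - n^2 + 5*n - 4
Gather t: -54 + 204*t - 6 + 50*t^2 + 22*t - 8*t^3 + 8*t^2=-8*t^3 + 58*t^2 + 226*t - 60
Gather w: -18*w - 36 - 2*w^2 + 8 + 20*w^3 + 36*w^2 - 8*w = 20*w^3 + 34*w^2 - 26*w - 28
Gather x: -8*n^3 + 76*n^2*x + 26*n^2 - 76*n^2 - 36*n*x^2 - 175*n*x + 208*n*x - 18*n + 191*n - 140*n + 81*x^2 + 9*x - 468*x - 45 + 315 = -8*n^3 - 50*n^2 + 33*n + x^2*(81 - 36*n) + x*(76*n^2 + 33*n - 459) + 270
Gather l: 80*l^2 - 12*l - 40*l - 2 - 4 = 80*l^2 - 52*l - 6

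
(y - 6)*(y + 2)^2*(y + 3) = y^4 + y^3 - 26*y^2 - 84*y - 72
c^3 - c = c*(c - 1)*(c + 1)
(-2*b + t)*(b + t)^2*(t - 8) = -2*b^3*t + 16*b^3 - 3*b^2*t^2 + 24*b^2*t + t^4 - 8*t^3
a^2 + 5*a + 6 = (a + 2)*(a + 3)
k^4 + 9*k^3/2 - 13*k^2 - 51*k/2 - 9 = (k - 3)*(k + 1/2)*(k + 1)*(k + 6)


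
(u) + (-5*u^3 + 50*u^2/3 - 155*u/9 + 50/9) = -5*u^3 + 50*u^2/3 - 146*u/9 + 50/9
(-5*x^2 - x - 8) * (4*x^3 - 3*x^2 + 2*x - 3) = -20*x^5 + 11*x^4 - 39*x^3 + 37*x^2 - 13*x + 24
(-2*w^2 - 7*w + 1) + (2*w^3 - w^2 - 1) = 2*w^3 - 3*w^2 - 7*w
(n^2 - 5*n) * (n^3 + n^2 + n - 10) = n^5 - 4*n^4 - 4*n^3 - 15*n^2 + 50*n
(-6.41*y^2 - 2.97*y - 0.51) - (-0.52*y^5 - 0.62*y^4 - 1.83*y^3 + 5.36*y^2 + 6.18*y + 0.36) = 0.52*y^5 + 0.62*y^4 + 1.83*y^3 - 11.77*y^2 - 9.15*y - 0.87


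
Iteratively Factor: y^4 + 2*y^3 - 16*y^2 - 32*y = (y)*(y^3 + 2*y^2 - 16*y - 32) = y*(y + 2)*(y^2 - 16) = y*(y - 4)*(y + 2)*(y + 4)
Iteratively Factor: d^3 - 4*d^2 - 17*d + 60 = (d - 3)*(d^2 - d - 20) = (d - 5)*(d - 3)*(d + 4)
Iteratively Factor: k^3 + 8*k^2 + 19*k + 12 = (k + 4)*(k^2 + 4*k + 3) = (k + 3)*(k + 4)*(k + 1)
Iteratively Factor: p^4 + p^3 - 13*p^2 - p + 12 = (p + 1)*(p^3 - 13*p + 12) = (p + 1)*(p + 4)*(p^2 - 4*p + 3) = (p - 1)*(p + 1)*(p + 4)*(p - 3)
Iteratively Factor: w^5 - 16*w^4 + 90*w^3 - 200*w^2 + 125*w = (w - 5)*(w^4 - 11*w^3 + 35*w^2 - 25*w) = (w - 5)^2*(w^3 - 6*w^2 + 5*w) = (w - 5)^2*(w - 1)*(w^2 - 5*w) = (w - 5)^3*(w - 1)*(w)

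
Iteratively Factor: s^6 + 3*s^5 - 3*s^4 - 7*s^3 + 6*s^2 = (s + 2)*(s^5 + s^4 - 5*s^3 + 3*s^2) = s*(s + 2)*(s^4 + s^3 - 5*s^2 + 3*s) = s*(s + 2)*(s + 3)*(s^3 - 2*s^2 + s) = s*(s - 1)*(s + 2)*(s + 3)*(s^2 - s) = s^2*(s - 1)*(s + 2)*(s + 3)*(s - 1)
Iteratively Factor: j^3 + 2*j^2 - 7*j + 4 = (j - 1)*(j^2 + 3*j - 4) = (j - 1)*(j + 4)*(j - 1)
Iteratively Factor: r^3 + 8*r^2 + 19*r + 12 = (r + 3)*(r^2 + 5*r + 4) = (r + 1)*(r + 3)*(r + 4)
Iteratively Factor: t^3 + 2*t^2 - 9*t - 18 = (t - 3)*(t^2 + 5*t + 6) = (t - 3)*(t + 3)*(t + 2)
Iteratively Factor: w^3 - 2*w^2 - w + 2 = (w + 1)*(w^2 - 3*w + 2) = (w - 2)*(w + 1)*(w - 1)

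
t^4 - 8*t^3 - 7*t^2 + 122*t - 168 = (t - 7)*(t - 3)*(t - 2)*(t + 4)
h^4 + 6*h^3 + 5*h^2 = h^2*(h + 1)*(h + 5)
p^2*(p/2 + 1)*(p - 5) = p^4/2 - 3*p^3/2 - 5*p^2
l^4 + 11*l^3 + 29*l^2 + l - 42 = (l - 1)*(l + 2)*(l + 3)*(l + 7)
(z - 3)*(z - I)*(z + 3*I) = z^3 - 3*z^2 + 2*I*z^2 + 3*z - 6*I*z - 9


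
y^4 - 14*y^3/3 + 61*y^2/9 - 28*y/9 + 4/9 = (y - 2)^2*(y - 1/3)^2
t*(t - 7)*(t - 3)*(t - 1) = t^4 - 11*t^3 + 31*t^2 - 21*t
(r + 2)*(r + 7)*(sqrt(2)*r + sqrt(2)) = sqrt(2)*r^3 + 10*sqrt(2)*r^2 + 23*sqrt(2)*r + 14*sqrt(2)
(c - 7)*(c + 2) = c^2 - 5*c - 14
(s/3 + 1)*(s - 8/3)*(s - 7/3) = s^3/3 - 2*s^2/3 - 79*s/27 + 56/9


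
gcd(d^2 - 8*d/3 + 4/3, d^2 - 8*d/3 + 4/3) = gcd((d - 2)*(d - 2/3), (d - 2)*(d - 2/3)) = d^2 - 8*d/3 + 4/3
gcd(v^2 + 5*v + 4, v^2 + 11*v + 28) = v + 4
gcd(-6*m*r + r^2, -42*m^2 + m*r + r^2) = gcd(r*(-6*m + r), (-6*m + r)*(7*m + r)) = -6*m + r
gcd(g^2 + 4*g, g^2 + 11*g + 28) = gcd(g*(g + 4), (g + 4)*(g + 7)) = g + 4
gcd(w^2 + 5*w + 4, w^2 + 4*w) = w + 4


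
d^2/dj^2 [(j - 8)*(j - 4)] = 2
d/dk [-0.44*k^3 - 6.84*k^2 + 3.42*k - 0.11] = -1.32*k^2 - 13.68*k + 3.42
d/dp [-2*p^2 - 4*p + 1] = -4*p - 4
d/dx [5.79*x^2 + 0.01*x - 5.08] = 11.58*x + 0.01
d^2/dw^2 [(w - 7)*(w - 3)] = 2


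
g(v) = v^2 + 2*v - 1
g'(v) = 2*v + 2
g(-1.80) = -1.36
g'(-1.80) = -1.60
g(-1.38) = -1.86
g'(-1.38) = -0.76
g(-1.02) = -2.00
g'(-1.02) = -0.04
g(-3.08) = 2.33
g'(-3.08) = -4.16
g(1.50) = 4.25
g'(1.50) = 5.00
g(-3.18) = 2.75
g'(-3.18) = -4.36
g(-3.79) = 5.78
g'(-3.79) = -5.58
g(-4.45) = 9.90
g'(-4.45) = -6.90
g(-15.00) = 194.00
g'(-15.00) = -28.00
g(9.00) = 98.00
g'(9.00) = 20.00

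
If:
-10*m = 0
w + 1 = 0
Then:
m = 0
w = -1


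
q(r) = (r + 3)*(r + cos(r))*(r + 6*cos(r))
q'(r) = (1 - 6*sin(r))*(r + 3)*(r + cos(r)) + (1 - sin(r))*(r + 3)*(r + 6*cos(r)) + (r + cos(r))*(r + 6*cos(r))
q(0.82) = 28.20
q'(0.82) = -7.01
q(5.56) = 543.25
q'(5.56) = 475.01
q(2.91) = -33.53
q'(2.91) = -23.33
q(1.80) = 3.30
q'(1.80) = -35.82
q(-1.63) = 4.59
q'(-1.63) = -18.26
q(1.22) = 21.66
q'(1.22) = -24.61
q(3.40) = -37.39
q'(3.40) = 14.32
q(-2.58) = 11.02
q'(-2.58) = 15.27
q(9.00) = 342.96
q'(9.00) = -89.45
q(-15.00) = -3698.76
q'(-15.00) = 1622.54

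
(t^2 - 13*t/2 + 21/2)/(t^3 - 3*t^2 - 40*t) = (-2*t^2 + 13*t - 21)/(2*t*(-t^2 + 3*t + 40))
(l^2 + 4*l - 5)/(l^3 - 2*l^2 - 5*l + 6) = (l + 5)/(l^2 - l - 6)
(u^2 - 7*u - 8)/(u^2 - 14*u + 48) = (u + 1)/(u - 6)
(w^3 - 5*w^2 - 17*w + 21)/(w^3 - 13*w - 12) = (w^2 - 8*w + 7)/(w^2 - 3*w - 4)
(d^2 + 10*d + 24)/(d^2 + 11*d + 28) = (d + 6)/(d + 7)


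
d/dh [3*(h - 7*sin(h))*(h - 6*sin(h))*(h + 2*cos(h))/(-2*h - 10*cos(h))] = 3*(-(h - 7*sin(h))*(h - 6*sin(h))*(h + 2*cos(h))*(5*sin(h) - 1) + (h + 5*cos(h))*((h - 7*sin(h))*(h - 6*sin(h))*(2*sin(h) - 1) + (h - 7*sin(h))*(h + 2*cos(h))*(6*cos(h) - 1) + (h - 6*sin(h))*(h + 2*cos(h))*(7*cos(h) - 1)))/(2*(h + 5*cos(h))^2)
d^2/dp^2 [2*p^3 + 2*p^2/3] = 12*p + 4/3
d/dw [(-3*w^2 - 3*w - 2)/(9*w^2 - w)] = 2*(15*w^2 + 18*w - 1)/(w^2*(81*w^2 - 18*w + 1))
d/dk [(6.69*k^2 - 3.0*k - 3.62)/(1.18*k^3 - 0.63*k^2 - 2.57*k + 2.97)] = (-7.8942*k^4 + 7.08*k^3 - 6.2685*k^2 + 35.1774*k - 18.2134)/(1.3924*k^6 - 1.4868*k^5 - 5.6683*k^4 + 10.2474*k^3 + 2.8627*k^2 - 15.2658*k + 8.8209)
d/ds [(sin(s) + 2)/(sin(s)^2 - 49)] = (-4*sin(s) + cos(s)^2 - 50)*cos(s)/(sin(s)^2 - 49)^2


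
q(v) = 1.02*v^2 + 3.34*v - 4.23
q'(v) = 2.04*v + 3.34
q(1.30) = 1.84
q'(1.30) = 5.99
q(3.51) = 20.06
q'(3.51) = 10.50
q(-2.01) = -6.82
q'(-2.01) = -0.76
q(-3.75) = -2.41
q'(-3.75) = -4.31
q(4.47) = 31.08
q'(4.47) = 12.46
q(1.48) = 2.95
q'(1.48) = 6.36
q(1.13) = 0.85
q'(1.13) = 5.65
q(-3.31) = -4.11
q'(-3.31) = -3.41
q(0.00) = -4.23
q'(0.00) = 3.34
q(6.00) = 52.53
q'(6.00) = 15.58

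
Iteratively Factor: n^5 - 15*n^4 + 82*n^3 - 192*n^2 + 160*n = (n - 4)*(n^4 - 11*n^3 + 38*n^2 - 40*n) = n*(n - 4)*(n^3 - 11*n^2 + 38*n - 40) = n*(n - 4)*(n - 2)*(n^2 - 9*n + 20) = n*(n - 4)^2*(n - 2)*(n - 5)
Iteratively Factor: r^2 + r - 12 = (r - 3)*(r + 4)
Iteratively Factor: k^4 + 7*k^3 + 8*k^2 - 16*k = (k - 1)*(k^3 + 8*k^2 + 16*k) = (k - 1)*(k + 4)*(k^2 + 4*k) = (k - 1)*(k + 4)^2*(k)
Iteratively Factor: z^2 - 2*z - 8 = (z + 2)*(z - 4)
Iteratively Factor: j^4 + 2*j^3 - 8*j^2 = (j + 4)*(j^3 - 2*j^2) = j*(j + 4)*(j^2 - 2*j) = j*(j - 2)*(j + 4)*(j)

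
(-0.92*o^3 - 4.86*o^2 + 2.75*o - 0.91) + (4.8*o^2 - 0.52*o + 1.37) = -0.92*o^3 - 0.0600000000000005*o^2 + 2.23*o + 0.46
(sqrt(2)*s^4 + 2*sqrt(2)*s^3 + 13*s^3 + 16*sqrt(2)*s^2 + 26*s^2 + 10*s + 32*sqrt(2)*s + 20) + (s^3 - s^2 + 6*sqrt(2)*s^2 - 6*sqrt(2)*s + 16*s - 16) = sqrt(2)*s^4 + 2*sqrt(2)*s^3 + 14*s^3 + 25*s^2 + 22*sqrt(2)*s^2 + 26*s + 26*sqrt(2)*s + 4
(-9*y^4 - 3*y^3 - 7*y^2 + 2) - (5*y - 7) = -9*y^4 - 3*y^3 - 7*y^2 - 5*y + 9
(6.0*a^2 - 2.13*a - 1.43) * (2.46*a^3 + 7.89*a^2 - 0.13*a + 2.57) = 14.76*a^5 + 42.1002*a^4 - 21.1035*a^3 + 4.4142*a^2 - 5.2882*a - 3.6751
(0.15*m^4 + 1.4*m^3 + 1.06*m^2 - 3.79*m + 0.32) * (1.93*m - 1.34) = 0.2895*m^5 + 2.501*m^4 + 0.1698*m^3 - 8.7351*m^2 + 5.6962*m - 0.4288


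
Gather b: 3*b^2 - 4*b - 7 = 3*b^2 - 4*b - 7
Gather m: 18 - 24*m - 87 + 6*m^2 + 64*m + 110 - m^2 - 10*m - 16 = 5*m^2 + 30*m + 25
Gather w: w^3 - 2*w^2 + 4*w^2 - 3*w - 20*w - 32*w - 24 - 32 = w^3 + 2*w^2 - 55*w - 56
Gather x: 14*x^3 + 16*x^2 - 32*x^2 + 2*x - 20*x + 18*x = 14*x^3 - 16*x^2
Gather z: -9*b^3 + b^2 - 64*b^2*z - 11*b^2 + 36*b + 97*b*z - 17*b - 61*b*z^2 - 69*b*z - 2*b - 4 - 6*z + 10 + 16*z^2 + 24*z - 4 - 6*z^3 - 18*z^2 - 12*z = -9*b^3 - 10*b^2 + 17*b - 6*z^3 + z^2*(-61*b - 2) + z*(-64*b^2 + 28*b + 6) + 2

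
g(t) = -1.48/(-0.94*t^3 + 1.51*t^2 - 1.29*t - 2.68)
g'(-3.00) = -0.03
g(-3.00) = -0.04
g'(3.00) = -0.08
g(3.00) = 0.08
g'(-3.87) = -0.01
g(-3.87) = -0.02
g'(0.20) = -0.14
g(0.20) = 0.51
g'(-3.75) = -0.01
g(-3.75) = -0.02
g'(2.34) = -0.16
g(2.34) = 0.16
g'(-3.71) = -0.02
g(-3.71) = -0.02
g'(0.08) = -0.21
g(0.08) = 0.53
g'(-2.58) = -0.06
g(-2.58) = -0.06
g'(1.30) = -0.21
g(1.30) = 0.38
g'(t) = -1.48*(2.82*t^2 - 3.02*t + 1.29)/(-0.94*t^3 + 1.51*t^2 - 1.29*t - 2.68)^2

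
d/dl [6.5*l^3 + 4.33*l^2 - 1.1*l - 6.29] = 19.5*l^2 + 8.66*l - 1.1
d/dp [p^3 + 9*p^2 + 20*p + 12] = 3*p^2 + 18*p + 20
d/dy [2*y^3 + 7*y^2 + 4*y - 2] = 6*y^2 + 14*y + 4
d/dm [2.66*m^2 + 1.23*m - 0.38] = 5.32*m + 1.23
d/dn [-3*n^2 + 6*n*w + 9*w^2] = -6*n + 6*w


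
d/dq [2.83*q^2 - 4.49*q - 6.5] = 5.66*q - 4.49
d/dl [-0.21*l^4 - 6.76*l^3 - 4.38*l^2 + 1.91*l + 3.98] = -0.84*l^3 - 20.28*l^2 - 8.76*l + 1.91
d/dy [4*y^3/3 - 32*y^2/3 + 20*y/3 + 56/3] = 4*y^2 - 64*y/3 + 20/3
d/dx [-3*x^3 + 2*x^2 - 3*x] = -9*x^2 + 4*x - 3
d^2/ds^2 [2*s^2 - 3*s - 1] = 4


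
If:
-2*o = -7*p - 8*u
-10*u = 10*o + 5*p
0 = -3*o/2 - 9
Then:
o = -6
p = -20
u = 16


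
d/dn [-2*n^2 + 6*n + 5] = 6 - 4*n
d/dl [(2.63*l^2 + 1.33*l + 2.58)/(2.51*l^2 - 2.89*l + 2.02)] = (-10.939*l^2 - 2.3264*l + 10.1428)/(6.3001*l^4 - 14.5078*l^3 + 18.4925*l^2 - 11.6756*l + 4.0804)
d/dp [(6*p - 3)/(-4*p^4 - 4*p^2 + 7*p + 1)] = 3*(-8*p^4 - 8*p^2 + 14*p + (2*p - 1)*(16*p^3 + 8*p - 7) + 2)/(4*p^4 + 4*p^2 - 7*p - 1)^2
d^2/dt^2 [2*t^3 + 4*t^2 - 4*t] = 12*t + 8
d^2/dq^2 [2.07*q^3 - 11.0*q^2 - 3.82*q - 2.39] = 12.42*q - 22.0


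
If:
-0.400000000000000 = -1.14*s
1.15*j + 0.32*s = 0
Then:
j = -0.10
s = 0.35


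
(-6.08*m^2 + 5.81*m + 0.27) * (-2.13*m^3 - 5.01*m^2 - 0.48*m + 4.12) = 12.9504*m^5 + 18.0855*m^4 - 26.7648*m^3 - 29.1911*m^2 + 23.8076*m + 1.1124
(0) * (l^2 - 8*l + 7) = 0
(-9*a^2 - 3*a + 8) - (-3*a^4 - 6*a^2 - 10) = 3*a^4 - 3*a^2 - 3*a + 18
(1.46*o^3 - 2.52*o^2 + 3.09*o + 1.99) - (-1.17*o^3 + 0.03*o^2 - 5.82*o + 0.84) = 2.63*o^3 - 2.55*o^2 + 8.91*o + 1.15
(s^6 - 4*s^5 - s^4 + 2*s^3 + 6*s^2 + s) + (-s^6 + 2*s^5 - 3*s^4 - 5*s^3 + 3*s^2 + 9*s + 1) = -2*s^5 - 4*s^4 - 3*s^3 + 9*s^2 + 10*s + 1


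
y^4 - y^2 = y^2*(y - 1)*(y + 1)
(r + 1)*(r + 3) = r^2 + 4*r + 3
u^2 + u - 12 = (u - 3)*(u + 4)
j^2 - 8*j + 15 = (j - 5)*(j - 3)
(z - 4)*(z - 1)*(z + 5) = z^3 - 21*z + 20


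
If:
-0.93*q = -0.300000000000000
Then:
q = 0.32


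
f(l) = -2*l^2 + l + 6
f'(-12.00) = 49.00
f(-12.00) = -294.00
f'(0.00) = 1.00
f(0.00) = 6.00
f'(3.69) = -13.76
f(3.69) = -17.54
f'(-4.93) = 20.72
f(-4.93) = -47.54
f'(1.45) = -4.80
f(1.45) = 3.24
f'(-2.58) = 11.32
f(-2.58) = -9.89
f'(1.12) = -3.48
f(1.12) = 4.61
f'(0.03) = 0.88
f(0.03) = 6.03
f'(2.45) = -8.80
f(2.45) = -3.56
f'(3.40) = -12.60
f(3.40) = -13.72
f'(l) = 1 - 4*l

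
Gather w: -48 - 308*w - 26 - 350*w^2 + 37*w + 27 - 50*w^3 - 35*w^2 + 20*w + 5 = -50*w^3 - 385*w^2 - 251*w - 42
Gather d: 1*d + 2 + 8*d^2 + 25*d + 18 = 8*d^2 + 26*d + 20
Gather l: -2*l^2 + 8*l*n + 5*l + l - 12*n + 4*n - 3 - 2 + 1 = -2*l^2 + l*(8*n + 6) - 8*n - 4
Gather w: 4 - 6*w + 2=6 - 6*w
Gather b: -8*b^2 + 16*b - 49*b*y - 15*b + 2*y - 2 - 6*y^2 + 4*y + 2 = -8*b^2 + b*(1 - 49*y) - 6*y^2 + 6*y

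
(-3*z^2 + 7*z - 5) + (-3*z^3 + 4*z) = -3*z^3 - 3*z^2 + 11*z - 5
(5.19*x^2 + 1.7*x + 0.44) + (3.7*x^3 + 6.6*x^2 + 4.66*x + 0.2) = 3.7*x^3 + 11.79*x^2 + 6.36*x + 0.64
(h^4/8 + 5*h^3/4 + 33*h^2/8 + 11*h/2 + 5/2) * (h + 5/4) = h^5/8 + 45*h^4/32 + 91*h^3/16 + 341*h^2/32 + 75*h/8 + 25/8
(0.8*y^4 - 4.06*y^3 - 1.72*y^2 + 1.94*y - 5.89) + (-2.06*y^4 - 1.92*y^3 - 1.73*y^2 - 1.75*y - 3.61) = -1.26*y^4 - 5.98*y^3 - 3.45*y^2 + 0.19*y - 9.5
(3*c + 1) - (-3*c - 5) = 6*c + 6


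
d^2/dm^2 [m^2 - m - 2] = 2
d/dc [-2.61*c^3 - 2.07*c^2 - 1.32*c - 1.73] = -7.83*c^2 - 4.14*c - 1.32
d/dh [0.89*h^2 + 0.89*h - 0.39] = 1.78*h + 0.89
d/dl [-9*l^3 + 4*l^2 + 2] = l*(8 - 27*l)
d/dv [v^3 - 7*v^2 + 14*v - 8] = 3*v^2 - 14*v + 14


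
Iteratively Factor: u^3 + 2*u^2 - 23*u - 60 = (u + 4)*(u^2 - 2*u - 15) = (u + 3)*(u + 4)*(u - 5)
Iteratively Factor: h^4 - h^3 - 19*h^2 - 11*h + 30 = (h + 3)*(h^3 - 4*h^2 - 7*h + 10) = (h - 1)*(h + 3)*(h^2 - 3*h - 10) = (h - 5)*(h - 1)*(h + 3)*(h + 2)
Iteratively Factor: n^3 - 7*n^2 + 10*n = (n)*(n^2 - 7*n + 10) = n*(n - 2)*(n - 5)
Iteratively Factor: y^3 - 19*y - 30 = (y + 2)*(y^2 - 2*y - 15) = (y - 5)*(y + 2)*(y + 3)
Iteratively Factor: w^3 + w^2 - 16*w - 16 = (w + 1)*(w^2 - 16) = (w - 4)*(w + 1)*(w + 4)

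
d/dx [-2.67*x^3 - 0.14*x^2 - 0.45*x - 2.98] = -8.01*x^2 - 0.28*x - 0.45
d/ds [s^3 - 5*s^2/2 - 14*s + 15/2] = 3*s^2 - 5*s - 14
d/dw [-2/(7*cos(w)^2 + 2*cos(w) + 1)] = -4*(7*cos(w) + 1)*sin(w)/(7*cos(w)^2 + 2*cos(w) + 1)^2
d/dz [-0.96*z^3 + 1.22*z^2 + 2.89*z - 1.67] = -2.88*z^2 + 2.44*z + 2.89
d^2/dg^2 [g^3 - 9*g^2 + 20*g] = 6*g - 18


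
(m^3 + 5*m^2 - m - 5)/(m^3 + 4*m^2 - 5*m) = (m + 1)/m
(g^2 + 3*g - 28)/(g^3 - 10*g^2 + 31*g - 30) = (g^2 + 3*g - 28)/(g^3 - 10*g^2 + 31*g - 30)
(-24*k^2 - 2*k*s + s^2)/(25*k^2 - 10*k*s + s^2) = (-24*k^2 - 2*k*s + s^2)/(25*k^2 - 10*k*s + s^2)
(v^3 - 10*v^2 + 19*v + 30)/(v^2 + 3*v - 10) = (v^3 - 10*v^2 + 19*v + 30)/(v^2 + 3*v - 10)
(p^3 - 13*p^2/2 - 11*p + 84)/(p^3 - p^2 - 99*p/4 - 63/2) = 2*(p - 4)/(2*p + 3)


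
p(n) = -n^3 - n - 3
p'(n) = -3*n^2 - 1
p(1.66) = -9.23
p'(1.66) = -9.27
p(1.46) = -7.57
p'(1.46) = -7.39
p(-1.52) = 2.03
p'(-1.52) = -7.93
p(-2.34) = 12.15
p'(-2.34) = -17.43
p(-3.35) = 37.95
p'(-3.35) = -34.67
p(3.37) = -44.64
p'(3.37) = -35.07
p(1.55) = -8.27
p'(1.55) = -8.21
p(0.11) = -3.11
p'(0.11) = -1.04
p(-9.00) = 735.00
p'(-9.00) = -244.00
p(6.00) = -225.00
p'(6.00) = -109.00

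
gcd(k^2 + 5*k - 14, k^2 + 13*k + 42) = k + 7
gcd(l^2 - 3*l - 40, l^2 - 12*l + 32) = l - 8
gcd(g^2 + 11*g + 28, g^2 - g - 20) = g + 4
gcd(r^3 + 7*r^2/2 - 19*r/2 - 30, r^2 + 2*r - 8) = r + 4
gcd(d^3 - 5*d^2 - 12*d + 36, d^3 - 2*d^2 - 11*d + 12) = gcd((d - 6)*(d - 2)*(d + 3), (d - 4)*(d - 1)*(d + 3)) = d + 3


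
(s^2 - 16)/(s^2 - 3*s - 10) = (16 - s^2)/(-s^2 + 3*s + 10)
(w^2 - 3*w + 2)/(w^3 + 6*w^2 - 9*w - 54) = (w^2 - 3*w + 2)/(w^3 + 6*w^2 - 9*w - 54)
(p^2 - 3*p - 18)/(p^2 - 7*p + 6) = (p + 3)/(p - 1)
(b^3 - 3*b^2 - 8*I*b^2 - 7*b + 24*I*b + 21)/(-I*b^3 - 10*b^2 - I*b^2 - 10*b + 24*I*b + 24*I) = (I*b^3 + b^2*(8 - 3*I) - b*(24 + 7*I) + 21*I)/(b^3 + b^2*(1 - 10*I) - 2*b*(12 + 5*I) - 24)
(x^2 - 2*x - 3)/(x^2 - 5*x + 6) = (x + 1)/(x - 2)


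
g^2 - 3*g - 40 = (g - 8)*(g + 5)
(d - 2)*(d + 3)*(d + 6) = d^3 + 7*d^2 - 36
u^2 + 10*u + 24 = (u + 4)*(u + 6)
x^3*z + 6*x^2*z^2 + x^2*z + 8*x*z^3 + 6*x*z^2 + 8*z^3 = (x + 2*z)*(x + 4*z)*(x*z + z)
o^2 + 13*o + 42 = (o + 6)*(o + 7)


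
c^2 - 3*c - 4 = (c - 4)*(c + 1)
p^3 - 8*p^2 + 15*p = p*(p - 5)*(p - 3)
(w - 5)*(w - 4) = w^2 - 9*w + 20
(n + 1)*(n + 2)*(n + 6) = n^3 + 9*n^2 + 20*n + 12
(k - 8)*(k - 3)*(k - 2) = k^3 - 13*k^2 + 46*k - 48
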